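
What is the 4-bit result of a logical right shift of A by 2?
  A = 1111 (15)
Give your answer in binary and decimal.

Logical shift right by 2: drop the bottom 2 bit(s), prepend 2 zero(s) on the left.
  1111  ->  keep [11], discard [11], prepend 00
= 0011

Answer: 0011 (3)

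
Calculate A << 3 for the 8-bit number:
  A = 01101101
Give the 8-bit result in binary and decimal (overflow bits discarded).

Shift left by 3: drop the top 3 bit(s), append 3 zero(s) on the right.
  01101101  ->  discard [011], keep [01101], append 000
= 01101000

Answer: 01101000 (104)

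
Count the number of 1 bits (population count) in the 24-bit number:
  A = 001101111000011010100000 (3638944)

001101111000011010100000
1-bits at positions (from bit 0 = LSB): 5, 7, 9, 10, 15, 16, 17, 18, 20, 21
Count = 10

Answer: 10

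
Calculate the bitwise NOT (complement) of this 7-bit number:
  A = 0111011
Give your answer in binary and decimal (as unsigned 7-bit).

Flip each bit (0->1, 1->0):
  0111011
  1000100

Answer: 1000100 (68)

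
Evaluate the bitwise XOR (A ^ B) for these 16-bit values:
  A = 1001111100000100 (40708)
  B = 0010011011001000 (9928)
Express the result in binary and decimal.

Apply ^ to each column (1 where bits differ):
  1001111100000100
^ 0010011011001000
------------------
  1011100111001100

Answer: 1011100111001100 (47564)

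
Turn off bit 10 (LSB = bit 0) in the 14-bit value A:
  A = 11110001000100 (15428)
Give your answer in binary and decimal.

Mask = ~(1 << 10) = 11101111111111
Bit 10 of A is 1, so AND-ing with the mask clears it to 0.
  11110001000100
& 11101111111111
----------------
  11100001000100

Answer: 11100001000100 (14404)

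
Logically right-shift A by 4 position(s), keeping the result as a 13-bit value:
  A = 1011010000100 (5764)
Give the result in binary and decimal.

Logical shift right by 4: drop the bottom 4 bit(s), prepend 4 zero(s) on the left.
  1011010000100  ->  keep [101101000], discard [0100], prepend 0000
= 0000101101000

Answer: 0000101101000 (360)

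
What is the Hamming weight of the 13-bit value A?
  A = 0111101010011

0111101010011
1-bits at positions (from bit 0 = LSB): 0, 1, 4, 6, 8, 9, 10, 11
Count = 8

Answer: 8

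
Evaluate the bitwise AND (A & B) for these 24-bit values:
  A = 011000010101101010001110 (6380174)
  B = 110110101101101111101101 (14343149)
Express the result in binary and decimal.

Apply & to each column (1 only where both bits are 1):
  011000010101101010001110
& 110110101101101111101101
--------------------------
  010000000101101010001100

Answer: 010000000101101010001100 (4217484)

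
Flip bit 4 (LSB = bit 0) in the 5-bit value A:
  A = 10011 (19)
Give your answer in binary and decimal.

Mask = 1 << 4 = 10000
Bit 4 of A is 1; XOR with the mask flips it to 0.
  10011
^ 10000
-------
  00011

Answer: 00011 (3)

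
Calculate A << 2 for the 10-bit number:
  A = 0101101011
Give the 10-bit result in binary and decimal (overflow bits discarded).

Shift left by 2: drop the top 2 bit(s), append 2 zero(s) on the right.
  0101101011  ->  discard [01], keep [01101011], append 00
= 0110101100

Answer: 0110101100 (428)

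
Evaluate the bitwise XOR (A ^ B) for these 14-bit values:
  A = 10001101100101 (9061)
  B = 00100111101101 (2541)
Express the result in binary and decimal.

Apply ^ to each column (1 where bits differ):
  10001101100101
^ 00100111101101
----------------
  10101010001000

Answer: 10101010001000 (10888)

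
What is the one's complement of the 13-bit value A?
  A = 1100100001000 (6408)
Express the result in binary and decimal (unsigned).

Flip each bit (0->1, 1->0):
  1100100001000
  0011011110111

Answer: 0011011110111 (1783)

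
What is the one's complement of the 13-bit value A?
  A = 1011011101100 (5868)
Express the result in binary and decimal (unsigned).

Flip each bit (0->1, 1->0):
  1011011101100
  0100100010011

Answer: 0100100010011 (2323)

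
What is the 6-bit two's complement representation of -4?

1. Binary of +4:  000100
2. Invert bits:     111011
3. Add 1:           111100

Answer: 111100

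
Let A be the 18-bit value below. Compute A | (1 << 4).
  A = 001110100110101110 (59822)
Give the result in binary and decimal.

Mask = 1 << 4 = 000000000000010000
Bit 4 of A is 0, so OR-ing with the mask flips it to 1.
  001110100110101110
| 000000000000010000
--------------------
  001110100110111110

Answer: 001110100110111110 (59838)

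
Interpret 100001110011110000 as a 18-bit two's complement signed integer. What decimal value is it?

MSB is 1, so the value is negative. Find the magnitude:
1. Invert bits:  011110001100001111
2. Add 1:        011110001100010000  = 123664
3. Apply sign:   -123664

Answer: -123664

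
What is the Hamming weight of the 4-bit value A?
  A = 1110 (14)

1110
1-bits at positions (from bit 0 = LSB): 1, 2, 3
Count = 3

Answer: 3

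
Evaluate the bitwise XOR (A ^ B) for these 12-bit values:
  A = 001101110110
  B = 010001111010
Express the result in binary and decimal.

Apply ^ to each column (1 where bits differ):
  001101110110
^ 010001111010
--------------
  011100001100

Answer: 011100001100 (1804)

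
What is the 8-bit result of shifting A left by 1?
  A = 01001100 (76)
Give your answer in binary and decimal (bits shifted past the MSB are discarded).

Shift left by 1: drop the top 1 bit(s), append 1 zero(s) on the right.
  01001100  ->  discard [0], keep [1001100], append 0
= 10011000

Answer: 10011000 (152)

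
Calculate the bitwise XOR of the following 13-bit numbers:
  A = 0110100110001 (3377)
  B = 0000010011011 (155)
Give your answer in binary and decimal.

Apply ^ to each column (1 where bits differ):
  0110100110001
^ 0000010011011
---------------
  0110110101010

Answer: 0110110101010 (3498)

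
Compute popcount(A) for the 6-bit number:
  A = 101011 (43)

101011
1-bits at positions (from bit 0 = LSB): 0, 1, 3, 5
Count = 4

Answer: 4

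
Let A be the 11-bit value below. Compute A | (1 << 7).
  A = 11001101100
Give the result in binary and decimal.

Mask = 1 << 7 = 00010000000
Bit 7 of A is 0, so OR-ing with the mask flips it to 1.
  11001101100
| 00010000000
-------------
  11011101100

Answer: 11011101100 (1772)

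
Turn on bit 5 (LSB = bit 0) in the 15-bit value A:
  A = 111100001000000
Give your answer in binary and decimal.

Mask = 1 << 5 = 000000000100000
Bit 5 of A is 0, so OR-ing with the mask flips it to 1.
  111100001000000
| 000000000100000
-----------------
  111100001100000

Answer: 111100001100000 (30816)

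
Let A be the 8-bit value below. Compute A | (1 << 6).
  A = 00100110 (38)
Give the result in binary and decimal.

Mask = 1 << 6 = 01000000
Bit 6 of A is 0, so OR-ing with the mask flips it to 1.
  00100110
| 01000000
----------
  01100110

Answer: 01100110 (102)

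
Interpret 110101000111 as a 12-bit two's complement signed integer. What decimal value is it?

MSB is 1, so the value is negative. Find the magnitude:
1. Invert bits:  001010111000
2. Add 1:        001010111001  = 697
3. Apply sign:   -697

Answer: -697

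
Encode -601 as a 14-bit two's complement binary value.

1. Binary of +601:  00001001011001
2. Invert bits:     11110110100110
3. Add 1:           11110110100111

Answer: 11110110100111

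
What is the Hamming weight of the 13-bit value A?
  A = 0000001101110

0000001101110
1-bits at positions (from bit 0 = LSB): 1, 2, 3, 5, 6
Count = 5

Answer: 5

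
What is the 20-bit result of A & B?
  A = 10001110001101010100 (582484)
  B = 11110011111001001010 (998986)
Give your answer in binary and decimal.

Apply & to each column (1 only where both bits are 1):
  10001110001101010100
& 11110011111001001010
----------------------
  10000010001001000000

Answer: 10000010001001000000 (533056)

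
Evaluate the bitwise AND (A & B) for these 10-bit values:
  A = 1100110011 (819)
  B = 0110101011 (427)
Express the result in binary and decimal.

Apply & to each column (1 only where both bits are 1):
  1100110011
& 0110101011
------------
  0100100011

Answer: 0100100011 (291)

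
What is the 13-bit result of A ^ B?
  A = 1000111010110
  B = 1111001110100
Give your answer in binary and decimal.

Apply ^ to each column (1 where bits differ):
  1000111010110
^ 1111001110100
---------------
  0111110100010

Answer: 0111110100010 (4002)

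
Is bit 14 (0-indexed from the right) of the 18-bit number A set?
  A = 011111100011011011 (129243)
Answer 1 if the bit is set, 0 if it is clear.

Bit 14 is the 15th from the right.
  011111100011011011
     ^
That bit is 1.

Answer: 1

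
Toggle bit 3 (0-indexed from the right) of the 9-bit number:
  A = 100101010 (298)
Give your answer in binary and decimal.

Mask = 1 << 3 = 000001000
Bit 3 of A is 1; XOR with the mask flips it to 0.
  100101010
^ 000001000
-----------
  100100010

Answer: 100100010 (290)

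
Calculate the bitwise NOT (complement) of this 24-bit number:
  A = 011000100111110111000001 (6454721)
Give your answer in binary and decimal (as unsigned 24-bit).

Flip each bit (0->1, 1->0):
  011000100111110111000001
  100111011000001000111110

Answer: 100111011000001000111110 (10322494)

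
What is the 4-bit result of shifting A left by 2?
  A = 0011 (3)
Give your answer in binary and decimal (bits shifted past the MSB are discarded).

Shift left by 2: drop the top 2 bit(s), append 2 zero(s) on the right.
  0011  ->  discard [00], keep [11], append 00
= 1100

Answer: 1100 (12)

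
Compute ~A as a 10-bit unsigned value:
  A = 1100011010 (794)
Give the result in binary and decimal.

Flip each bit (0->1, 1->0):
  1100011010
  0011100101

Answer: 0011100101 (229)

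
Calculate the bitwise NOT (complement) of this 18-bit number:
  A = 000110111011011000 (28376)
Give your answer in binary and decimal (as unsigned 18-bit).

Flip each bit (0->1, 1->0):
  000110111011011000
  111001000100100111

Answer: 111001000100100111 (233767)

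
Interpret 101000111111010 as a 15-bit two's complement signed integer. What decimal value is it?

MSB is 1, so the value is negative. Find the magnitude:
1. Invert bits:  010111000000101
2. Add 1:        010111000000110  = 11782
3. Apply sign:   -11782

Answer: -11782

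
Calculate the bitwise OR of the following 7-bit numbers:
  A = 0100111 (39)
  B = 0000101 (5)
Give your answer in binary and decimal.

Apply | to each column (1 where either bit is 1):
  0100111
| 0000101
---------
  0100111

Answer: 0100111 (39)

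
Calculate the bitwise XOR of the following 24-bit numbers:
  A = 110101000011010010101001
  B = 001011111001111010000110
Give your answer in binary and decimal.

Apply ^ to each column (1 where bits differ):
  110101000011010010101001
^ 001011111001111010000110
--------------------------
  111110111010101000101111

Answer: 111110111010101000101111 (16493103)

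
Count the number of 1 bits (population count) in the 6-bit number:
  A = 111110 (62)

111110
1-bits at positions (from bit 0 = LSB): 1, 2, 3, 4, 5
Count = 5

Answer: 5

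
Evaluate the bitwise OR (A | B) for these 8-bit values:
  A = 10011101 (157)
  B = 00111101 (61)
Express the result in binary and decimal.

Apply | to each column (1 where either bit is 1):
  10011101
| 00111101
----------
  10111101

Answer: 10111101 (189)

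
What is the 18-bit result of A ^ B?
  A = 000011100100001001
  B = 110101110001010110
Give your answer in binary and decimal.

Apply ^ to each column (1 where bits differ):
  000011100100001001
^ 110101110001010110
--------------------
  110110010101011111

Answer: 110110010101011111 (222559)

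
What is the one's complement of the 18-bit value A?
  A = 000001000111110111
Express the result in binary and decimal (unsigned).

Flip each bit (0->1, 1->0):
  000001000111110111
  111110111000001000

Answer: 111110111000001000 (257544)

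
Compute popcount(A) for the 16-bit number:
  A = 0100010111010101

0100010111010101
1-bits at positions (from bit 0 = LSB): 0, 2, 4, 6, 7, 8, 10, 14
Count = 8

Answer: 8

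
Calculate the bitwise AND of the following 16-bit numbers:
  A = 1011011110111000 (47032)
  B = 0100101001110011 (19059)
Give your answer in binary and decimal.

Apply & to each column (1 only where both bits are 1):
  1011011110111000
& 0100101001110011
------------------
  0000001000110000

Answer: 0000001000110000 (560)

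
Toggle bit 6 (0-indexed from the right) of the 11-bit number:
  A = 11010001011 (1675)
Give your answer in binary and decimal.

Mask = 1 << 6 = 00001000000
Bit 6 of A is 0; XOR with the mask flips it to 1.
  11010001011
^ 00001000000
-------------
  11011001011

Answer: 11011001011 (1739)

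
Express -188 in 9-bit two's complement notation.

1. Binary of +188:  010111100
2. Invert bits:     101000011
3. Add 1:           101000100

Answer: 101000100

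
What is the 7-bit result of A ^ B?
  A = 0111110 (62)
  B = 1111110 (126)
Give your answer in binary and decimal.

Apply ^ to each column (1 where bits differ):
  0111110
^ 1111110
---------
  1000000

Answer: 1000000 (64)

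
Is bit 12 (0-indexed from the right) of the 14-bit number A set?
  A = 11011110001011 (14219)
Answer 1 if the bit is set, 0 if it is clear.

Bit 12 is the 13th from the right.
  11011110001011
   ^
That bit is 1.

Answer: 1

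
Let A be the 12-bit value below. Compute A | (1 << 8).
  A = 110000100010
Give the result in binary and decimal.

Mask = 1 << 8 = 000100000000
Bit 8 of A is 0, so OR-ing with the mask flips it to 1.
  110000100010
| 000100000000
--------------
  110100100010

Answer: 110100100010 (3362)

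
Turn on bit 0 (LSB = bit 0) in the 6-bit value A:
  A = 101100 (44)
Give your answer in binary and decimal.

Mask = 1 << 0 = 000001
Bit 0 of A is 0, so OR-ing with the mask flips it to 1.
  101100
| 000001
--------
  101101

Answer: 101101 (45)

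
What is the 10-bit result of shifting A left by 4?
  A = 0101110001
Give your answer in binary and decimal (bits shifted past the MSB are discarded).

Shift left by 4: drop the top 4 bit(s), append 4 zero(s) on the right.
  0101110001  ->  discard [0101], keep [110001], append 0000
= 1100010000

Answer: 1100010000 (784)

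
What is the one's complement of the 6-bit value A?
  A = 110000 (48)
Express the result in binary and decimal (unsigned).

Flip each bit (0->1, 1->0):
  110000
  001111

Answer: 001111 (15)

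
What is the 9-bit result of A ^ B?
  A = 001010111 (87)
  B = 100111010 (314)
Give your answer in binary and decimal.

Apply ^ to each column (1 where bits differ):
  001010111
^ 100111010
-----------
  101101101

Answer: 101101101 (365)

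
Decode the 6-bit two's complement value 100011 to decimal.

MSB is 1, so the value is negative. Find the magnitude:
1. Invert bits:  011100
2. Add 1:        011101  = 29
3. Apply sign:   -29

Answer: -29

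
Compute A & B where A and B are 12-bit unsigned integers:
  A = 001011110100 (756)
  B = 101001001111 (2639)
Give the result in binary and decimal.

Apply & to each column (1 only where both bits are 1):
  001011110100
& 101001001111
--------------
  001001000100

Answer: 001001000100 (580)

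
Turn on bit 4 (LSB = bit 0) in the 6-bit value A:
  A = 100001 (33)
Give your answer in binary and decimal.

Mask = 1 << 4 = 010000
Bit 4 of A is 0, so OR-ing with the mask flips it to 1.
  100001
| 010000
--------
  110001

Answer: 110001 (49)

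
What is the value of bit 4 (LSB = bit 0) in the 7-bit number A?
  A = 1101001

Bit 4 is the 5th from the right.
  1101001
    ^
That bit is 0.

Answer: 0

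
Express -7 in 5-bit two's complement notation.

1. Binary of +7:  00111
2. Invert bits:     11000
3. Add 1:           11001

Answer: 11001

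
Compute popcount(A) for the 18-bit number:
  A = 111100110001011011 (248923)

111100110001011011
1-bits at positions (from bit 0 = LSB): 0, 1, 3, 4, 6, 10, 11, 14, 15, 16, 17
Count = 11

Answer: 11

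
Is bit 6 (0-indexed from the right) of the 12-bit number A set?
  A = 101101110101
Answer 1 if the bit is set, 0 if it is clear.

Bit 6 is the 7th from the right.
  101101110101
       ^
That bit is 1.

Answer: 1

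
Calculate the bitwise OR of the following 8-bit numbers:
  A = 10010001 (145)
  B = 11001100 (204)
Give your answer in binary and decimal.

Apply | to each column (1 where either bit is 1):
  10010001
| 11001100
----------
  11011101

Answer: 11011101 (221)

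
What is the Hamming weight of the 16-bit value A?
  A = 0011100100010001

0011100100010001
1-bits at positions (from bit 0 = LSB): 0, 4, 8, 11, 12, 13
Count = 6

Answer: 6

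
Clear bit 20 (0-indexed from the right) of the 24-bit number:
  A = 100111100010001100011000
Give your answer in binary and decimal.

Mask = ~(1 << 20) = 111011111111111111111111
Bit 20 of A is 1, so AND-ing with the mask clears it to 0.
  100111100010001100011000
& 111011111111111111111111
--------------------------
  100011100010001100011000

Answer: 100011100010001100011000 (9315096)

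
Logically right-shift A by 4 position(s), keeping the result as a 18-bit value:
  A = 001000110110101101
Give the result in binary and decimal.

Logical shift right by 4: drop the bottom 4 bit(s), prepend 4 zero(s) on the left.
  001000110110101101  ->  keep [00100011011010], discard [1101], prepend 0000
= 000000100011011010

Answer: 000000100011011010 (2266)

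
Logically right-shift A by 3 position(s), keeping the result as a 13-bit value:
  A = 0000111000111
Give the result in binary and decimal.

Logical shift right by 3: drop the bottom 3 bit(s), prepend 3 zero(s) on the left.
  0000111000111  ->  keep [0000111000], discard [111], prepend 000
= 0000000111000

Answer: 0000000111000 (56)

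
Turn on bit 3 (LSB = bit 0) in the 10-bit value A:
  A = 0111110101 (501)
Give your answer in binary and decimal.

Mask = 1 << 3 = 0000001000
Bit 3 of A is 0, so OR-ing with the mask flips it to 1.
  0111110101
| 0000001000
------------
  0111111101

Answer: 0111111101 (509)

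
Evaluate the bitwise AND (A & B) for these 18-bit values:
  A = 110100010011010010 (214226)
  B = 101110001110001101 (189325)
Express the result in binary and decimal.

Apply & to each column (1 only where both bits are 1):
  110100010011010010
& 101110001110001101
--------------------
  100100000010000000

Answer: 100100000010000000 (147584)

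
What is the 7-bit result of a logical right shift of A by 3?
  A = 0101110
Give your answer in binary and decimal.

Logical shift right by 3: drop the bottom 3 bit(s), prepend 3 zero(s) on the left.
  0101110  ->  keep [0101], discard [110], prepend 000
= 0000101

Answer: 0000101 (5)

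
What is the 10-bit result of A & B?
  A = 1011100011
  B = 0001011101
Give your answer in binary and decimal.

Apply & to each column (1 only where both bits are 1):
  1011100011
& 0001011101
------------
  0001000001

Answer: 0001000001 (65)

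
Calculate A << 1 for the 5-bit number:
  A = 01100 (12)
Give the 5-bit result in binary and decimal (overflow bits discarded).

Shift left by 1: drop the top 1 bit(s), append 1 zero(s) on the right.
  01100  ->  discard [0], keep [1100], append 0
= 11000

Answer: 11000 (24)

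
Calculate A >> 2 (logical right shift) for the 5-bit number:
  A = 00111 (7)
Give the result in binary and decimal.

Logical shift right by 2: drop the bottom 2 bit(s), prepend 2 zero(s) on the left.
  00111  ->  keep [001], discard [11], prepend 00
= 00001

Answer: 00001 (1)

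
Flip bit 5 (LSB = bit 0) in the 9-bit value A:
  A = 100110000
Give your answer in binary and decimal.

Mask = 1 << 5 = 000100000
Bit 5 of A is 1; XOR with the mask flips it to 0.
  100110000
^ 000100000
-----------
  100010000

Answer: 100010000 (272)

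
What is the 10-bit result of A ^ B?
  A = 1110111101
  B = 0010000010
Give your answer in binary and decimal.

Apply ^ to each column (1 where bits differ):
  1110111101
^ 0010000010
------------
  1100111111

Answer: 1100111111 (831)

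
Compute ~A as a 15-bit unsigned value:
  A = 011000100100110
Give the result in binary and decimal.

Flip each bit (0->1, 1->0):
  011000100100110
  100111011011001

Answer: 100111011011001 (20185)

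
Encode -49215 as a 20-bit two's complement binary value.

1. Binary of +49215:  00001100000000111111
2. Invert bits:     11110011111111000000
3. Add 1:           11110011111111000001

Answer: 11110011111111000001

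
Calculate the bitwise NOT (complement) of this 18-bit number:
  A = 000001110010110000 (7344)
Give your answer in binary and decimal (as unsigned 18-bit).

Flip each bit (0->1, 1->0):
  000001110010110000
  111110001101001111

Answer: 111110001101001111 (254799)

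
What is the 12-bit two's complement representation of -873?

1. Binary of +873:  001101101001
2. Invert bits:     110010010110
3. Add 1:           110010010111

Answer: 110010010111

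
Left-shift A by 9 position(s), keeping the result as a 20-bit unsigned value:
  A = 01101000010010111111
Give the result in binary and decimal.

Shift left by 9: drop the top 9 bit(s), append 9 zero(s) on the right.
  01101000010010111111  ->  discard [011010000], keep [10010111111], append 000000000
= 10010111111000000000

Answer: 10010111111000000000 (622080)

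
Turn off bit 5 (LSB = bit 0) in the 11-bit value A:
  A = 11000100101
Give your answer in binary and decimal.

Mask = ~(1 << 5) = 11111011111
Bit 5 of A is 1, so AND-ing with the mask clears it to 0.
  11000100101
& 11111011111
-------------
  11000000101

Answer: 11000000101 (1541)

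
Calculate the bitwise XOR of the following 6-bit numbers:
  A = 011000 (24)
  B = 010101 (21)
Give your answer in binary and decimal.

Apply ^ to each column (1 where bits differ):
  011000
^ 010101
--------
  001101

Answer: 001101 (13)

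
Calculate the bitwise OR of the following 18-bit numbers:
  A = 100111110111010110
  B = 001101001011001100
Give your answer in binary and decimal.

Apply | to each column (1 where either bit is 1):
  100111110111010110
| 001101001011001100
--------------------
  101111111111011110

Answer: 101111111111011110 (196574)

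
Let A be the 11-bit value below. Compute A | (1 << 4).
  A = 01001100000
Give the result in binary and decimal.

Mask = 1 << 4 = 00000010000
Bit 4 of A is 0, so OR-ing with the mask flips it to 1.
  01001100000
| 00000010000
-------------
  01001110000

Answer: 01001110000 (624)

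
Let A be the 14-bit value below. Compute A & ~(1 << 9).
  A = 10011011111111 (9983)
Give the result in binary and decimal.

Mask = ~(1 << 9) = 11110111111111
Bit 9 of A is 1, so AND-ing with the mask clears it to 0.
  10011011111111
& 11110111111111
----------------
  10010011111111

Answer: 10010011111111 (9471)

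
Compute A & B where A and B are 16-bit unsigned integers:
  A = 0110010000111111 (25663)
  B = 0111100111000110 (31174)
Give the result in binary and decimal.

Apply & to each column (1 only where both bits are 1):
  0110010000111111
& 0111100111000110
------------------
  0110000000000110

Answer: 0110000000000110 (24582)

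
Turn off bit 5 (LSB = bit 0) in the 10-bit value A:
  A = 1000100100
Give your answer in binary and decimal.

Mask = ~(1 << 5) = 1111011111
Bit 5 of A is 1, so AND-ing with the mask clears it to 0.
  1000100100
& 1111011111
------------
  1000000100

Answer: 1000000100 (516)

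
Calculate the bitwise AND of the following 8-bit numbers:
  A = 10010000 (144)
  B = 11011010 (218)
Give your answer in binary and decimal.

Apply & to each column (1 only where both bits are 1):
  10010000
& 11011010
----------
  10010000

Answer: 10010000 (144)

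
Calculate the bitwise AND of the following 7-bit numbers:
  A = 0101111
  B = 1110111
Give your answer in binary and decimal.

Apply & to each column (1 only where both bits are 1):
  0101111
& 1110111
---------
  0100111

Answer: 0100111 (39)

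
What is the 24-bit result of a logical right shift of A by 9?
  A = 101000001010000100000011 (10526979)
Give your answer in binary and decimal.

Logical shift right by 9: drop the bottom 9 bit(s), prepend 9 zero(s) on the left.
  101000001010000100000011  ->  keep [101000001010000], discard [100000011], prepend 000000000
= 000000000101000001010000

Answer: 000000000101000001010000 (20560)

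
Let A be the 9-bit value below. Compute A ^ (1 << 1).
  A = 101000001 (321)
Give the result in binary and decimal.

Mask = 1 << 1 = 000000010
Bit 1 of A is 0; XOR with the mask flips it to 1.
  101000001
^ 000000010
-----------
  101000011

Answer: 101000011 (323)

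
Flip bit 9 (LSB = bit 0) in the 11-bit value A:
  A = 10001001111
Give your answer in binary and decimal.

Mask = 1 << 9 = 01000000000
Bit 9 of A is 0; XOR with the mask flips it to 1.
  10001001111
^ 01000000000
-------------
  11001001111

Answer: 11001001111 (1615)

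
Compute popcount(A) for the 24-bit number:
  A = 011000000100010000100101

011000000100010000100101
1-bits at positions (from bit 0 = LSB): 0, 2, 5, 10, 14, 21, 22
Count = 7

Answer: 7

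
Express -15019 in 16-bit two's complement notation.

1. Binary of +15019:  0011101010101011
2. Invert bits:     1100010101010100
3. Add 1:           1100010101010101

Answer: 1100010101010101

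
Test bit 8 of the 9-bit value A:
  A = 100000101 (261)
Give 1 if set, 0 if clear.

Bit 8 is the 9th from the right.
  100000101
  ^
That bit is 1.

Answer: 1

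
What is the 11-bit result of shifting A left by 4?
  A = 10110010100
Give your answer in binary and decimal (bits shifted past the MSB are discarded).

Shift left by 4: drop the top 4 bit(s), append 4 zero(s) on the right.
  10110010100  ->  discard [1011], keep [0010100], append 0000
= 00101000000

Answer: 00101000000 (320)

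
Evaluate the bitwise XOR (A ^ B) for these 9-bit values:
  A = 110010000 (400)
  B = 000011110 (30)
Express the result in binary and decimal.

Apply ^ to each column (1 where bits differ):
  110010000
^ 000011110
-----------
  110001110

Answer: 110001110 (398)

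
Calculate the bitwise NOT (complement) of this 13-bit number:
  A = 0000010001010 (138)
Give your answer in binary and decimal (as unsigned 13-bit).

Flip each bit (0->1, 1->0):
  0000010001010
  1111101110101

Answer: 1111101110101 (8053)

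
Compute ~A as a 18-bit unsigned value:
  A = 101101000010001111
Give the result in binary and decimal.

Flip each bit (0->1, 1->0):
  101101000010001111
  010010111101110000

Answer: 010010111101110000 (77680)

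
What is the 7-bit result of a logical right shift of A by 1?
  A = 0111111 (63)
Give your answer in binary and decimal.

Logical shift right by 1: drop the bottom 1 bit(s), prepend 1 zero(s) on the left.
  0111111  ->  keep [011111], discard [1], prepend 0
= 0011111

Answer: 0011111 (31)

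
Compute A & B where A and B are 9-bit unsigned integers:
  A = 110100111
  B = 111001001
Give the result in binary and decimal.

Apply & to each column (1 only where both bits are 1):
  110100111
& 111001001
-----------
  110000001

Answer: 110000001 (385)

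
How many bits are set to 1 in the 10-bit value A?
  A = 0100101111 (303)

0100101111
1-bits at positions (from bit 0 = LSB): 0, 1, 2, 3, 5, 8
Count = 6

Answer: 6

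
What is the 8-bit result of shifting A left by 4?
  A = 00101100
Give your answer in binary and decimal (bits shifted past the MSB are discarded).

Shift left by 4: drop the top 4 bit(s), append 4 zero(s) on the right.
  00101100  ->  discard [0010], keep [1100], append 0000
= 11000000

Answer: 11000000 (192)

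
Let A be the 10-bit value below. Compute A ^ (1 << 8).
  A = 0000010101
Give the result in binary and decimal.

Mask = 1 << 8 = 0100000000
Bit 8 of A is 0; XOR with the mask flips it to 1.
  0000010101
^ 0100000000
------------
  0100010101

Answer: 0100010101 (277)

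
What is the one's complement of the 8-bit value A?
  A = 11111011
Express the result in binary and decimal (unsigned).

Flip each bit (0->1, 1->0):
  11111011
  00000100

Answer: 00000100 (4)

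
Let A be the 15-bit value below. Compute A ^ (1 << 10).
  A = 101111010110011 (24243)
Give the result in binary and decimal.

Mask = 1 << 10 = 000010000000000
Bit 10 of A is 1; XOR with the mask flips it to 0.
  101111010110011
^ 000010000000000
-----------------
  101101010110011

Answer: 101101010110011 (23219)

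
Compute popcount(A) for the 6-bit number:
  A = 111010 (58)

111010
1-bits at positions (from bit 0 = LSB): 1, 3, 4, 5
Count = 4

Answer: 4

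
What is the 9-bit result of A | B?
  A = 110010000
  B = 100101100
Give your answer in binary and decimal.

Apply | to each column (1 where either bit is 1):
  110010000
| 100101100
-----------
  110111100

Answer: 110111100 (444)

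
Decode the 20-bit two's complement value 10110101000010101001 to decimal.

MSB is 1, so the value is negative. Find the magnitude:
1. Invert bits:  01001010111101010110
2. Add 1:        01001010111101010111  = 307031
3. Apply sign:   -307031

Answer: -307031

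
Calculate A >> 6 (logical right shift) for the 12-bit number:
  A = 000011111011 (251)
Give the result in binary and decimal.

Logical shift right by 6: drop the bottom 6 bit(s), prepend 6 zero(s) on the left.
  000011111011  ->  keep [000011], discard [111011], prepend 000000
= 000000000011

Answer: 000000000011 (3)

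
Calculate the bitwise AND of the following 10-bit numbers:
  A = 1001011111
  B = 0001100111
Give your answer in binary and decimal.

Apply & to each column (1 only where both bits are 1):
  1001011111
& 0001100111
------------
  0001000111

Answer: 0001000111 (71)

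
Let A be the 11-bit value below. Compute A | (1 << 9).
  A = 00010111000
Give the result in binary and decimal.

Mask = 1 << 9 = 01000000000
Bit 9 of A is 0, so OR-ing with the mask flips it to 1.
  00010111000
| 01000000000
-------------
  01010111000

Answer: 01010111000 (696)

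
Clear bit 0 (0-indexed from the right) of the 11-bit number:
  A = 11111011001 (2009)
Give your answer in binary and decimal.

Mask = ~(1 << 0) = 11111111110
Bit 0 of A is 1, so AND-ing with the mask clears it to 0.
  11111011001
& 11111111110
-------------
  11111011000

Answer: 11111011000 (2008)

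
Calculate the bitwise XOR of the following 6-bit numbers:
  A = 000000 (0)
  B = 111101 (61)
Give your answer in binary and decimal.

Apply ^ to each column (1 where bits differ):
  000000
^ 111101
--------
  111101

Answer: 111101 (61)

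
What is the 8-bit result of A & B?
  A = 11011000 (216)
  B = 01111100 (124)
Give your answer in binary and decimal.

Apply & to each column (1 only where both bits are 1):
  11011000
& 01111100
----------
  01011000

Answer: 01011000 (88)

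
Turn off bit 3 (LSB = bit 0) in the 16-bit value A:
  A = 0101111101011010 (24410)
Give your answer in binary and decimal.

Mask = ~(1 << 3) = 1111111111110111
Bit 3 of A is 1, so AND-ing with the mask clears it to 0.
  0101111101011010
& 1111111111110111
------------------
  0101111101010010

Answer: 0101111101010010 (24402)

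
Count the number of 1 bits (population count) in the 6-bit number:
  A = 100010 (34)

100010
1-bits at positions (from bit 0 = LSB): 1, 5
Count = 2

Answer: 2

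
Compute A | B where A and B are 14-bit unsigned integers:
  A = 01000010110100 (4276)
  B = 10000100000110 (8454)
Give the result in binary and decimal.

Apply | to each column (1 where either bit is 1):
  01000010110100
| 10000100000110
----------------
  11000110110110

Answer: 11000110110110 (12726)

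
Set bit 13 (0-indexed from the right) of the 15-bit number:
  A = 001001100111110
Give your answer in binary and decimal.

Mask = 1 << 13 = 010000000000000
Bit 13 of A is 0, so OR-ing with the mask flips it to 1.
  001001100111110
| 010000000000000
-----------------
  011001100111110

Answer: 011001100111110 (13118)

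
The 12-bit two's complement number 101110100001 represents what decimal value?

MSB is 1, so the value is negative. Find the magnitude:
1. Invert bits:  010001011110
2. Add 1:        010001011111  = 1119
3. Apply sign:   -1119

Answer: -1119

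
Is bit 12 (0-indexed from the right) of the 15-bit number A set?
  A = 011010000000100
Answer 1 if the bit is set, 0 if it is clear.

Bit 12 is the 13th from the right.
  011010000000100
    ^
That bit is 1.

Answer: 1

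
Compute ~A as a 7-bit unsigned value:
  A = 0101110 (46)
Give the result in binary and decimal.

Flip each bit (0->1, 1->0):
  0101110
  1010001

Answer: 1010001 (81)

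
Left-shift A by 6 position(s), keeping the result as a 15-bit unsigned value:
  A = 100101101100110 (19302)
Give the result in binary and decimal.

Shift left by 6: drop the top 6 bit(s), append 6 zero(s) on the right.
  100101101100110  ->  discard [100101], keep [101100110], append 000000
= 101100110000000

Answer: 101100110000000 (22912)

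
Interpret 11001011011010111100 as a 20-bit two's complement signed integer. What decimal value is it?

MSB is 1, so the value is negative. Find the magnitude:
1. Invert bits:  00110100100101000011
2. Add 1:        00110100100101000100  = 215364
3. Apply sign:   -215364

Answer: -215364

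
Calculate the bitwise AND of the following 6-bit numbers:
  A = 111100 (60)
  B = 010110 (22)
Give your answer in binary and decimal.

Apply & to each column (1 only where both bits are 1):
  111100
& 010110
--------
  010100

Answer: 010100 (20)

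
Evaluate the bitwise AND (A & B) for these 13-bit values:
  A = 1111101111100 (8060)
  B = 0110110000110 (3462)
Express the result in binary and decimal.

Apply & to each column (1 only where both bits are 1):
  1111101111100
& 0110110000110
---------------
  0110100000100

Answer: 0110100000100 (3332)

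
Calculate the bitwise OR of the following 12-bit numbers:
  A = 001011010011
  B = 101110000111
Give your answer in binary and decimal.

Apply | to each column (1 where either bit is 1):
  001011010011
| 101110000111
--------------
  101111010111

Answer: 101111010111 (3031)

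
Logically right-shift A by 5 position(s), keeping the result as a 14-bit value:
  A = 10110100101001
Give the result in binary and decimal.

Logical shift right by 5: drop the bottom 5 bit(s), prepend 5 zero(s) on the left.
  10110100101001  ->  keep [101101001], discard [01001], prepend 00000
= 00000101101001

Answer: 00000101101001 (361)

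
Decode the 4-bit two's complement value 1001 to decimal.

MSB is 1, so the value is negative. Find the magnitude:
1. Invert bits:  0110
2. Add 1:        0111  = 7
3. Apply sign:   -7

Answer: -7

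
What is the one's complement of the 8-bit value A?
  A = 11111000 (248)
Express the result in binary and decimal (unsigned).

Flip each bit (0->1, 1->0):
  11111000
  00000111

Answer: 00000111 (7)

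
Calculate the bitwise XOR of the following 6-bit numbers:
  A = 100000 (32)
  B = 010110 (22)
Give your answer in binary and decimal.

Apply ^ to each column (1 where bits differ):
  100000
^ 010110
--------
  110110

Answer: 110110 (54)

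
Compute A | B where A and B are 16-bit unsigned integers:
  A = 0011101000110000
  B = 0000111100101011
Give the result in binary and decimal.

Apply | to each column (1 where either bit is 1):
  0011101000110000
| 0000111100101011
------------------
  0011111100111011

Answer: 0011111100111011 (16187)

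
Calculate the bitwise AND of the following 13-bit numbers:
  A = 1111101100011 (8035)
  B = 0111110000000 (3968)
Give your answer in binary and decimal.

Apply & to each column (1 only where both bits are 1):
  1111101100011
& 0111110000000
---------------
  0111100000000

Answer: 0111100000000 (3840)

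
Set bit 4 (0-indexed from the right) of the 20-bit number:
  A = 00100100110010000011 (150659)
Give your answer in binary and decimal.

Mask = 1 << 4 = 00000000000000010000
Bit 4 of A is 0, so OR-ing with the mask flips it to 1.
  00100100110010000011
| 00000000000000010000
----------------------
  00100100110010010011

Answer: 00100100110010010011 (150675)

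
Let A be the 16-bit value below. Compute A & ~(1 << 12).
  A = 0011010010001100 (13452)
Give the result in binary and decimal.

Mask = ~(1 << 12) = 1110111111111111
Bit 12 of A is 1, so AND-ing with the mask clears it to 0.
  0011010010001100
& 1110111111111111
------------------
  0010010010001100

Answer: 0010010010001100 (9356)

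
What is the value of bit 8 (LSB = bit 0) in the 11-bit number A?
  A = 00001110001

Bit 8 is the 9th from the right.
  00001110001
    ^
That bit is 0.

Answer: 0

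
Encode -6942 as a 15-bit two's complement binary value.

1. Binary of +6942:  001101100011110
2. Invert bits:     110010011100001
3. Add 1:           110010011100010

Answer: 110010011100010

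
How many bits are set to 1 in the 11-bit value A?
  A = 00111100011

00111100011
1-bits at positions (from bit 0 = LSB): 0, 1, 5, 6, 7, 8
Count = 6

Answer: 6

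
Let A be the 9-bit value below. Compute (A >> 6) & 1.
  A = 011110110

Bit 6 is the 7th from the right.
  011110110
    ^
That bit is 1.

Answer: 1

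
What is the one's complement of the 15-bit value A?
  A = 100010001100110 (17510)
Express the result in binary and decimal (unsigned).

Flip each bit (0->1, 1->0):
  100010001100110
  011101110011001

Answer: 011101110011001 (15257)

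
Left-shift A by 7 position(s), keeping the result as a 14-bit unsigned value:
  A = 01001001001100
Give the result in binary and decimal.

Shift left by 7: drop the top 7 bit(s), append 7 zero(s) on the right.
  01001001001100  ->  discard [0100100], keep [1001100], append 0000000
= 10011000000000

Answer: 10011000000000 (9728)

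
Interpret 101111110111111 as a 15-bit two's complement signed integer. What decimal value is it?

MSB is 1, so the value is negative. Find the magnitude:
1. Invert bits:  010000001000000
2. Add 1:        010000001000001  = 8257
3. Apply sign:   -8257

Answer: -8257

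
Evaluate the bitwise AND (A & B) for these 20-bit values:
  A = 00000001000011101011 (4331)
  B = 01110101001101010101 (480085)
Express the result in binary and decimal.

Apply & to each column (1 only where both bits are 1):
  00000001000011101011
& 01110101001101010101
----------------------
  00000001000001000001

Answer: 00000001000001000001 (4161)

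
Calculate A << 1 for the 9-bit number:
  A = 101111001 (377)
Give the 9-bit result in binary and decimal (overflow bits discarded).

Shift left by 1: drop the top 1 bit(s), append 1 zero(s) on the right.
  101111001  ->  discard [1], keep [01111001], append 0
= 011110010

Answer: 011110010 (242)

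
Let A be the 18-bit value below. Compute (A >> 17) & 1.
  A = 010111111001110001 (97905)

Bit 17 is the 18th from the right.
  010111111001110001
  ^
That bit is 0.

Answer: 0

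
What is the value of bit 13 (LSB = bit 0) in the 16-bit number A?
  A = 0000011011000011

Bit 13 is the 14th from the right.
  0000011011000011
    ^
That bit is 0.

Answer: 0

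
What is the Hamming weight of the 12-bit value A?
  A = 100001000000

100001000000
1-bits at positions (from bit 0 = LSB): 6, 11
Count = 2

Answer: 2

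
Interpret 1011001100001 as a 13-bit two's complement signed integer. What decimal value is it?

MSB is 1, so the value is negative. Find the magnitude:
1. Invert bits:  0100110011110
2. Add 1:        0100110011111  = 2463
3. Apply sign:   -2463

Answer: -2463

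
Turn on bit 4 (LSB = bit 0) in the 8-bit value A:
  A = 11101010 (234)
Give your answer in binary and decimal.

Mask = 1 << 4 = 00010000
Bit 4 of A is 0, so OR-ing with the mask flips it to 1.
  11101010
| 00010000
----------
  11111010

Answer: 11111010 (250)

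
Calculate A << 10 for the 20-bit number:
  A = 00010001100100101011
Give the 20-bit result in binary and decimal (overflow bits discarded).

Shift left by 10: drop the top 10 bit(s), append 10 zero(s) on the right.
  00010001100100101011  ->  discard [0001000110], keep [0100101011], append 0000000000
= 01001010110000000000

Answer: 01001010110000000000 (306176)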